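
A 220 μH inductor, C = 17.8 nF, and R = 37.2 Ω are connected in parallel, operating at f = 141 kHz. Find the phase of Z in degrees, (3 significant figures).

-21.6°

ω = 2πf = 885900 rad/s
X_L = ωL = 195 Ω
X_C = 1/(ωC) = 63.4 Ω
Parallel: admittances add. Y = 1/R + 1/(jωL) + jωC
Y = (0.0269 + j0.0106) S
|Y| = 0.0289 S → |Z| = 1/|Y| = 34.6 Ω, ∠Z = −∠Y = -21.6°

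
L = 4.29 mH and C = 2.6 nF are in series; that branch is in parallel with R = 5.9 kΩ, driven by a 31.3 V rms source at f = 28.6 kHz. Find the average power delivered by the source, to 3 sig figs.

166 mW

ω = 2πf = 179700 rad/s
X_L = ωL = 771 Ω
X_C = 1/(ωC) = 2140 Ω
Branch 1: Z₁ = R = 5900 Ω
Branch 2 (series LC): Z₂ = j(X_L − X_C) = −j1370 Ω
Parallel: Z = Z₁Z₂/(Z₁+Z₂), |Z| = 1330 Ω, ∠Z = -76.9°
I = V/|Z| = 23.5 mA
P = VI cos φ = 31.3 × 0.0235 × cos(-76.9°) = 166 mW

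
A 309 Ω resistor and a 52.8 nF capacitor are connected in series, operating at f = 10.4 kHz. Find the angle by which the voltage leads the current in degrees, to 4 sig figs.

-43.17°

ω = 2πf = 65350 rad/s
X_C = 1/(ωC) = 289.8 Ω
Z = 309.0 − j289.8 Ω
|Z| = √(309.0² + 289.8²) = 423.7 Ω
∠Z = arctan(-289.8/309.0) = -43.17°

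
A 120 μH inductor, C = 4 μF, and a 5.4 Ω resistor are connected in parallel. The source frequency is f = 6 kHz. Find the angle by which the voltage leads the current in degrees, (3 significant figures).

ω = 2πf = 37700 rad/s
X_L = ωL = 4.52 Ω
X_C = 1/(ωC) = 6.63 Ω
Parallel: admittances add. Y = 1/R + 1/(jωL) + jωC
Y = (0.185 − j0.0703) S
|Y| = 0.198 S → |Z| = 1/|Y| = 5.05 Ω, ∠Z = −∠Y = 20.8°

20.8°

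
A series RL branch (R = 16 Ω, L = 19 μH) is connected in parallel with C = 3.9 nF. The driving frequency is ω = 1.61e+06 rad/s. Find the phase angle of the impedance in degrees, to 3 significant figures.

55.3°

X_L = ωL = 30.6 Ω
X_C = 1/(ωC) = 159 Ω
Branch 1 (R+jX_L): Z₁ = 16.0 + j30.6 Ω, |Z₁| = 34.5 Ω
Branch 2 (−jX_C): Z₂ = −j159 Ω
Parallel: Z = Z₁Z₂/(Z₁+Z₂), |Z| = 42.4 Ω, ∠Z = 55.3°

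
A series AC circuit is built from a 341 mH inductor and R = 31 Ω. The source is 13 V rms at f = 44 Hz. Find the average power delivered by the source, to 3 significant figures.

ω = 2πf = 276.5 rad/s
X_L = ωL = 94.3 Ω
Z = 31.0 + j94.3 Ω
|Z| = √(31.0² + 94.3²) = 99.2 Ω
∠Z = arctan(94.3/31.0) = 71.8°
I = V/|Z| = 131 mA
P = VI cos φ = 13 × 0.131 × cos(71.8°) = 532 mW

532 mW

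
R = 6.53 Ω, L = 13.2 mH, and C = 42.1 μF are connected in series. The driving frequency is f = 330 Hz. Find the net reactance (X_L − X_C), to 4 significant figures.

ω = 2πf = 2073 rad/s
X_L = ωL = 27.37 Ω
X_C = 1/(ωC) = 11.46 Ω
X = 27.37 − 11.46 = 15.91 Ω

15.91 Ω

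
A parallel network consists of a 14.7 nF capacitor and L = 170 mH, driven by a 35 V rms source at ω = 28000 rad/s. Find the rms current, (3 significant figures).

7.05 mA

X_L = ωL = 4760 Ω
X_C = 1/(ωC) = 2430 Ω
Parallel: admittances add. Y = 1/(jωL) + jωC
Y = (0 + j0.000202) S
|Y| = 0.000202 S → |Z| = 1/|Y| = 4960 Ω, ∠Z = −∠Y = -90.0°
I = V/|Z| = 35/4960 = 7.05 mA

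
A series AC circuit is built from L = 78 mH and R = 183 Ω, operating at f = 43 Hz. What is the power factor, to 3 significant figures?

ω = 2πf = 270.2 rad/s
X_L = ωL = 21.1 Ω
Z = 183 + j21.1 Ω
|Z| = √(183² + 21.1²) = 184 Ω
∠Z = arctan(21.1/183) = 6.57°
cos φ = cos(6.57°) = 0.993

0.993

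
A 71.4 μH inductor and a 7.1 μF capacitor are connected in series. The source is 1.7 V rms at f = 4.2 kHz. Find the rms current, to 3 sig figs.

ω = 2πf = 26390 rad/s
X_L = ωL = 1.88 Ω
X_C = 1/(ωC) = 5.34 Ω
Net reactance X = X_L − X_C = -3.45 Ω
Z = − j3.45 Ω
|Z| = √(0² + 3.45²) = 3.45 Ω
I = V/|Z| = 1.7/3.45 = 492 mA

492 mA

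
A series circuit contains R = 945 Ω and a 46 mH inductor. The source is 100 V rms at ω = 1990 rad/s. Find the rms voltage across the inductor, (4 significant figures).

9.642 V

X_L = ωL = 91.54 Ω
Z = 945.0 + j91.54 Ω
|Z| = √(945.0² + 91.54²) = 949.4 Ω
I = V/|Z| = 105.3 mA
V_L = I·|Z_L| = 0.1053 × 91.54 = 9.642 V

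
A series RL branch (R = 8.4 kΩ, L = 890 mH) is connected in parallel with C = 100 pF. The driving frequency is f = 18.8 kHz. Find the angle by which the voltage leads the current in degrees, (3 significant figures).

ω = 2πf = 118100 rad/s
X_L = ωL = 105000 Ω
X_C = 1/(ωC) = 84700 Ω
Branch 1 (R+jX_L): Z₁ = 8400 + j105000 Ω, |Z₁| = 105000 Ω
Branch 2 (−jX_C): Z₂ = −j84700 Ω
Parallel: Z = Z₁Z₂/(Z₁+Z₂), |Z| = 403000 Ω, ∠Z = -72.3°

-72.3°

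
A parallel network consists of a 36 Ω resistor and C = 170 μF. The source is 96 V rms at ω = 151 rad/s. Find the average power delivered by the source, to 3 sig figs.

256 W

X_C = 1/(ωC) = 39.0 Ω
Parallel: admittances add. Y = 1/R + jωC
Y = (0.0278 + j0.0257) S
|Y| = 0.0378 S → |Z| = 1/|Y| = 26.4 Ω, ∠Z = −∠Y = -42.7°
I = V/|Z| = 3.63 A
P = VI cos φ = 96 × 3.63 × cos(-42.7°) = 256 W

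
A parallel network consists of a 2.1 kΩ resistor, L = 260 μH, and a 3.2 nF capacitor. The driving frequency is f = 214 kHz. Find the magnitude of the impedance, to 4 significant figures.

ω = 2πf = 1.345e+06 rad/s
X_L = ωL = 349.6 Ω
X_C = 1/(ωC) = 232.4 Ω
Parallel: admittances add. Y = 1/R + 1/(jωL) + jωC
Y = (0.0004762 + j0.001442) S
|Y| = 0.001519 S → |Z| = 1/|Y| = 658.4 Ω, ∠Z = −∠Y = -71.73°

658.4 Ω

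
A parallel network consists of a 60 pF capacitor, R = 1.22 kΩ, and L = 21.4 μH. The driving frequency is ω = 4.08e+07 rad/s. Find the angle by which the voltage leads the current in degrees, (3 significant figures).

X_L = ωL = 873 Ω
X_C = 1/(ωC) = 408 Ω
Parallel: admittances add. Y = 1/R + 1/(jωL) + jωC
Y = (0.000820 + j0.00130) S
|Y| = 0.00154 S → |Z| = 1/|Y| = 650 Ω, ∠Z = −∠Y = -57.8°

-57.8°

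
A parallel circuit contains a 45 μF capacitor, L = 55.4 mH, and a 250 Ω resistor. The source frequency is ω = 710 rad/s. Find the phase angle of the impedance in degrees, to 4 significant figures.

-58.50°

X_L = ωL = 39.33 Ω
X_C = 1/(ωC) = 31.30 Ω
Parallel: admittances add. Y = 1/R + 1/(jωL) + jωC
Y = (0.004000 + j0.006527) S
|Y| = 0.007655 S → |Z| = 1/|Y| = 130.6 Ω, ∠Z = −∠Y = -58.50°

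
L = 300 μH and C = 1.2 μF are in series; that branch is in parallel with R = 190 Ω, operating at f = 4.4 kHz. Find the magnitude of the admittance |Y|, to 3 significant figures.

ω = 2πf = 27650 rad/s
X_L = ωL = 8.29 Ω
X_C = 1/(ωC) = 30.1 Ω
Branch 1: Z₁ = R = 190 Ω
Branch 2 (series LC): Z₂ = j(X_L − X_C) = −j21.8 Ω
Parallel: Z = Z₁Z₂/(Z₁+Z₂), |Z| = 21.7 Ω, ∠Z = -83.4°
|Y| = 1/|Z| = 46.1 mS

46.1 mS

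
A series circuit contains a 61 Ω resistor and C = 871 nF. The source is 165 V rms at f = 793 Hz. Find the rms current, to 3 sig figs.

692 mA

ω = 2πf = 4983 rad/s
X_C = 1/(ωC) = 230 Ω
Z = 61.0 − j230 Ω
|Z| = √(61.0² + 230²) = 238 Ω
I = V/|Z| = 165/238 = 692 mA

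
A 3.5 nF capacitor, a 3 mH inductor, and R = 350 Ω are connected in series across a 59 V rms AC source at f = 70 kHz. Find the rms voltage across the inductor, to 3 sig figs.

ω = 2πf = 439800 rad/s
X_L = ωL = 1320 Ω
X_C = 1/(ωC) = 650 Ω
Net reactance X = X_L − X_C = 670 Ω
Z = 350 + j670 Ω
|Z| = √(350² + 670²) = 756 Ω
I = V/|Z| = 78.1 mA
V_L = I·|Z_L| = 0.0781 × 1320 = 103 V

103 V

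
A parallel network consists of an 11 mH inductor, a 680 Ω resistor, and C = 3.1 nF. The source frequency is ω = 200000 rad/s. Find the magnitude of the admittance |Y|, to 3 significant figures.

X_L = ωL = 2200 Ω
X_C = 1/(ωC) = 1610 Ω
Parallel: admittances add. Y = 1/R + 1/(jωL) + jωC
Y = (0.00147 + j0.000165) S
|Y| = 0.00148 S → |Z| = 1/|Y| = 676 Ω, ∠Z = −∠Y = -6.42°

1.48 mS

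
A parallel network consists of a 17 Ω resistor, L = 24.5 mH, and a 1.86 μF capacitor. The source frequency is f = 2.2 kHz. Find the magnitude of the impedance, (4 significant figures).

ω = 2πf = 13820 rad/s
X_L = ωL = 338.7 Ω
X_C = 1/(ωC) = 38.89 Ω
Parallel: admittances add. Y = 1/R + 1/(jωL) + jωC
Y = (0.05882 + j0.02276) S
|Y| = 0.06307 S → |Z| = 1/|Y| = 15.85 Ω, ∠Z = −∠Y = -21.15°

15.85 Ω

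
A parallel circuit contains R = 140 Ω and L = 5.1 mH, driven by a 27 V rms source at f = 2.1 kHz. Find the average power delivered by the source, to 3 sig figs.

ω = 2πf = 13190 rad/s
X_L = ωL = 67.3 Ω
Parallel: admittances add. Y = 1/R + 1/(jωL)
Y = (0.00714 − j0.0149) S
|Y| = 0.0165 S → |Z| = 1/|Y| = 60.7 Ω, ∠Z = −∠Y = 64.3°
I = V/|Z| = 445 mA
P = VI cos φ = 27 × 0.445 × cos(64.3°) = 5.21 W

5.21 W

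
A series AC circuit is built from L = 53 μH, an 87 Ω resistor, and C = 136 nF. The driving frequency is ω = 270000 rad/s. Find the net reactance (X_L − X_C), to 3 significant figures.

-12.9 Ω

X_L = ωL = 14.3 Ω
X_C = 1/(ωC) = 27.2 Ω
X = 14.3 − 27.2 = -12.9 Ω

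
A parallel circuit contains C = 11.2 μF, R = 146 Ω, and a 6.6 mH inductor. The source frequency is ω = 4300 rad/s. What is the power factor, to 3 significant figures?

0.468

X_L = ωL = 28.4 Ω
X_C = 1/(ωC) = 20.8 Ω
Parallel: admittances add. Y = 1/R + 1/(jωL) + jωC
Y = (0.00685 + j0.0129) S
|Y| = 0.0146 S → |Z| = 1/|Y| = 68.4 Ω, ∠Z = −∠Y = -62.1°
cos φ = cos(-62.1°) = 0.468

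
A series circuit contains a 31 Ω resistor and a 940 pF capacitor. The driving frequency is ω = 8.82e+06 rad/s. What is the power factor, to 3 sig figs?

0.249

X_C = 1/(ωC) = 121 Ω
Z = 31.0 − j121 Ω
|Z| = √(31.0² + 121²) = 125 Ω
∠Z = arctan(-121/31.0) = -75.6°
cos φ = cos(-75.6°) = 0.249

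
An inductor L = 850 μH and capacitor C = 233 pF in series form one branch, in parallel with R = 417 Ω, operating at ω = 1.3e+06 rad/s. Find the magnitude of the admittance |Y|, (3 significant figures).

X_L = ωL = 1100 Ω
X_C = 1/(ωC) = 3300 Ω
Branch 1: Z₁ = R = 417 Ω
Branch 2 (series LC): Z₂ = j(X_L − X_C) = −j2200 Ω
Parallel: Z = Z₁Z₂/(Z₁+Z₂), |Z| = 410 Ω, ∠Z = -10.7°
|Y| = 1/|Z| = 2.44 mS

2.44 mS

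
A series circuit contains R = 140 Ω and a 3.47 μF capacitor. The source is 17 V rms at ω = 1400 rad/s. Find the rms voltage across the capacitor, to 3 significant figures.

14.1 V

X_C = 1/(ωC) = 206 Ω
Z = 140 − j206 Ω
|Z| = √(140² + 206²) = 249 Ω
I = V/|Z| = 68.3 mA
V_C = I·|Z_C| = 0.0683 × 206 = 14.1 V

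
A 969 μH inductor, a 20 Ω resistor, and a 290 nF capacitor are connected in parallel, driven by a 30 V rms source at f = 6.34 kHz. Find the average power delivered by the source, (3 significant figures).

45.0 W

ω = 2πf = 39840 rad/s
X_L = ωL = 38.6 Ω
X_C = 1/(ωC) = 86.6 Ω
Parallel: admittances add. Y = 1/R + 1/(jωL) + jωC
Y = (0.0500 − j0.0144) S
|Y| = 0.0520 S → |Z| = 1/|Y| = 19.2 Ω, ∠Z = −∠Y = 16.0°
I = V/|Z| = 1.56 A
P = VI cos φ = 30 × 1.56 × cos(16.0°) = 45.0 W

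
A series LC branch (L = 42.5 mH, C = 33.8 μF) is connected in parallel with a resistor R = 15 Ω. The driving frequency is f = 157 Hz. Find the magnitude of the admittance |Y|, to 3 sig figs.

107 mS

ω = 2πf = 986.5 rad/s
X_L = ωL = 41.9 Ω
X_C = 1/(ωC) = 30.0 Ω
Branch 1: Z₁ = R = 15.0 Ω
Branch 2 (series LC): Z₂ = j(X_L − X_C) = j11.9 Ω
Parallel: Z = Z₁Z₂/(Z₁+Z₂), |Z| = 9.34 Ω, ∠Z = 51.5°
|Y| = 1/|Z| = 107 mS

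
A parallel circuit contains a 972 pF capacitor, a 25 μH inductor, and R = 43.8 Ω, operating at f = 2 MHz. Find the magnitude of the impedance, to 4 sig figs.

ω = 2πf = 1.257e+07 rad/s
X_L = ωL = 314.2 Ω
X_C = 1/(ωC) = 81.87 Ω
Parallel: admittances add. Y = 1/R + 1/(jωL) + jωC
Y = (0.02283 + j0.009031) S
|Y| = 0.02455 S → |Z| = 1/|Y| = 40.73 Ω, ∠Z = −∠Y = -21.58°

40.73 Ω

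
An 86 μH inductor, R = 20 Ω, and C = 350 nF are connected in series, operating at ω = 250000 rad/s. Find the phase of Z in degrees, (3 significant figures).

X_L = ωL = 21.5 Ω
X_C = 1/(ωC) = 11.4 Ω
Net reactance X = X_L − X_C = 10.1 Ω
Z = 20.0 + j10.1 Ω
|Z| = √(20.0² + 10.1²) = 22.4 Ω
∠Z = arctan(10.1/20.0) = 26.7°

26.7°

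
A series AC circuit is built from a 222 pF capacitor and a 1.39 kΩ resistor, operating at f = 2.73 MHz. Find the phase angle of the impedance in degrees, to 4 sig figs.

ω = 2πf = 1.715e+07 rad/s
X_C = 1/(ωC) = 262.6 Ω
Z = 1390 − j262.6 Ω
|Z| = √(1390² + 262.6²) = 1415 Ω
∠Z = arctan(-262.6/1390) = -10.70°

-10.70°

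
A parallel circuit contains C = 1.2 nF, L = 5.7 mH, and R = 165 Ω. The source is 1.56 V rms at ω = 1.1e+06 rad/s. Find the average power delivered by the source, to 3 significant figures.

14.7 mW

X_L = ωL = 6270 Ω
X_C = 1/(ωC) = 758 Ω
Parallel: admittances add. Y = 1/R + 1/(jωL) + jωC
Y = (0.00606 + j0.00116) S
|Y| = 0.00617 S → |Z| = 1/|Y| = 162 Ω, ∠Z = −∠Y = -10.8°
I = V/|Z| = 9.63 mA
P = VI cos φ = 1.56 × 0.00963 × cos(-10.8°) = 14.7 mW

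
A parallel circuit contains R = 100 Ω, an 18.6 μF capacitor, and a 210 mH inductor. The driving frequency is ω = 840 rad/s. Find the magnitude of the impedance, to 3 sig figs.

70.9 Ω

X_L = ωL = 176 Ω
X_C = 1/(ωC) = 64.0 Ω
Parallel: admittances add. Y = 1/R + 1/(jωL) + jωC
Y = (0.0100 + j0.00996) S
|Y| = 0.0141 S → |Z| = 1/|Y| = 70.9 Ω, ∠Z = −∠Y = -44.9°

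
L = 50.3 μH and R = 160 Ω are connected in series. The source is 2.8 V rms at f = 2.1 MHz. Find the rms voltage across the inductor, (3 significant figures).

2.72 V

ω = 2πf = 1.319e+07 rad/s
X_L = ωL = 664 Ω
Z = 160 + j664 Ω
|Z| = √(160² + 664²) = 683 Ω
I = V/|Z| = 4.10 mA
V_L = I·|Z_L| = 0.00410 × 664 = 2.72 V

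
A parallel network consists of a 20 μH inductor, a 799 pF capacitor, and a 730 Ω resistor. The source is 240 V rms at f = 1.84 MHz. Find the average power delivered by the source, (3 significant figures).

78.9 W

ω = 2πf = 1.156e+07 rad/s
X_L = ωL = 231 Ω
X_C = 1/(ωC) = 108 Ω
Parallel: admittances add. Y = 1/R + 1/(jωL) + jωC
Y = (0.00137 + j0.00491) S
|Y| = 0.00510 S → |Z| = 1/|Y| = 196 Ω, ∠Z = −∠Y = -74.4°
I = V/|Z| = 1.22 A
P = VI cos φ = 240 × 1.22 × cos(-74.4°) = 78.9 W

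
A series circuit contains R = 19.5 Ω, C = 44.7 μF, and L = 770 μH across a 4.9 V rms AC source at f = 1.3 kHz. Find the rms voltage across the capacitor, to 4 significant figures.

0.6771 V

ω = 2πf = 8168 rad/s
X_L = ωL = 6.289 Ω
X_C = 1/(ωC) = 2.739 Ω
Net reactance X = X_L − X_C = 3.551 Ω
Z = 19.50 + j3.551 Ω
|Z| = √(19.50² + 3.551²) = 19.82 Ω
I = V/|Z| = 247.2 mA
V_C = I·|Z_C| = 0.2472 × 2.739 = 0.6771 V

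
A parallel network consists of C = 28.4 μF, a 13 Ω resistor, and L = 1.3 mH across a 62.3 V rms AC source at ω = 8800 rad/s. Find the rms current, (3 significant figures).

X_L = ωL = 11.4 Ω
X_C = 1/(ωC) = 4.00 Ω
Parallel: admittances add. Y = 1/R + 1/(jωL) + jωC
Y = (0.0769 + j0.163) S
|Y| = 0.180 S → |Z| = 1/|Y| = 5.56 Ω, ∠Z = −∠Y = -64.7°
I = V/|Z| = 62.3/5.56 = 11.2 A

11.2 A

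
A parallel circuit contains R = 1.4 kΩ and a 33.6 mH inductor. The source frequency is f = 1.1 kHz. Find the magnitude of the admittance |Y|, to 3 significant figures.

4.36 mS

ω = 2πf = 6912 rad/s
X_L = ωL = 232 Ω
Parallel: admittances add. Y = 1/R + 1/(jωL)
Y = (0.000714 − j0.00431) S
|Y| = 0.00436 S → |Z| = 1/|Y| = 229 Ω, ∠Z = −∠Y = 80.6°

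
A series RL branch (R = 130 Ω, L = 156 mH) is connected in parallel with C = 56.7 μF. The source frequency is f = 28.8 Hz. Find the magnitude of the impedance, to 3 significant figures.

88.0 Ω

ω = 2πf = 181.0 rad/s
X_L = ωL = 28.2 Ω
X_C = 1/(ωC) = 97.5 Ω
Branch 1 (R+jX_L): Z₁ = 130 + j28.2 Ω, |Z₁| = 133 Ω
Branch 2 (−jX_C): Z₂ = −j97.5 Ω
Parallel: Z = Z₁Z₂/(Z₁+Z₂), |Z| = 88.0 Ω, ∠Z = -49.7°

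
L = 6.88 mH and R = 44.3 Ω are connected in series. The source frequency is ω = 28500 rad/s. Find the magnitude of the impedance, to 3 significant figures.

X_L = ωL = 196 Ω
Z = 44.3 + j196 Ω
|Z| = √(44.3² + 196²) = 201 Ω

201 Ω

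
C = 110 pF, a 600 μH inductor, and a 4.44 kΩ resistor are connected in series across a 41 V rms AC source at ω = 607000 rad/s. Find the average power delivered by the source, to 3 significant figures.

X_L = ωL = 364 Ω
X_C = 1/(ωC) = 15000 Ω
Net reactance X = X_L − X_C = -14600 Ω
Z = 4440 − j14600 Ω
|Z| = √(4440² + 14600²) = 15300 Ω
∠Z = arctan(-14600/4440) = -73.1°
I = V/|Z| = 2.68 mA
P = VI cos φ = 41 × 0.00268 × cos(-73.1°) = 32.0 mW

32.0 mW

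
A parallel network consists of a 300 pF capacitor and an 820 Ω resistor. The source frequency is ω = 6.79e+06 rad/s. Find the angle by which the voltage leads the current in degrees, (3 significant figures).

-59.1°

X_C = 1/(ωC) = 491 Ω
Parallel: admittances add. Y = 1/R + jωC
Y = (0.00122 + j0.00204) S
|Y| = 0.00237 S → |Z| = 1/|Y| = 421 Ω, ∠Z = −∠Y = -59.1°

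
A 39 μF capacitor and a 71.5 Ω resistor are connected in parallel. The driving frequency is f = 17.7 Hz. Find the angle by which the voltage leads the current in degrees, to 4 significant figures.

ω = 2πf = 111.2 rad/s
X_C = 1/(ωC) = 230.6 Ω
Parallel: admittances add. Y = 1/R + jωC
Y = (0.01399 + j0.004337) S
|Y| = 0.01464 S → |Z| = 1/|Y| = 68.29 Ω, ∠Z = −∠Y = -17.23°

-17.23°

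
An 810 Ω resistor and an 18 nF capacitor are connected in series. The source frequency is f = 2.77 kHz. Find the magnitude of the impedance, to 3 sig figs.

3290 Ω

ω = 2πf = 17400 rad/s
X_C = 1/(ωC) = 3190 Ω
Z = 810 − j3190 Ω
|Z| = √(810² + 3190²) = 3290 Ω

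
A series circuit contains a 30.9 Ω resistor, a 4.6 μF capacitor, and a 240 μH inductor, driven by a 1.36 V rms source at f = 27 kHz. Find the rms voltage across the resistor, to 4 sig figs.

ω = 2πf = 169600 rad/s
X_L = ωL = 40.72 Ω
X_C = 1/(ωC) = 1.281 Ω
Net reactance X = X_L − X_C = 39.43 Ω
Z = 30.90 + j39.43 Ω
|Z| = √(30.90² + 39.43²) = 50.10 Ω
I = V/|Z| = 27.15 mA
V_R = I·|Z_R| = 0.02715 × 30.90 = 0.8388 V

0.8388 V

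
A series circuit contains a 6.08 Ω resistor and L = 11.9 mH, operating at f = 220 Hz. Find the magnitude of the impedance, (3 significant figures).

17.5 Ω

ω = 2πf = 1382 rad/s
X_L = ωL = 16.4 Ω
Z = 6.08 + j16.4 Ω
|Z| = √(6.08² + 16.4²) = 17.5 Ω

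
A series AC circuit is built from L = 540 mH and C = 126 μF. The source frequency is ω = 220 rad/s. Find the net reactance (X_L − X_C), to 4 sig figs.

X_L = ωL = 118.8 Ω
X_C = 1/(ωC) = 36.08 Ω
X = 118.8 − 36.08 = 82.72 Ω

82.72 Ω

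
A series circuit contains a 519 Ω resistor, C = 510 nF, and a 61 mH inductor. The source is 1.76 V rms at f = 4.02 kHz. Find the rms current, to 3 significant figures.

1.13 mA

ω = 2πf = 25260 rad/s
X_L = ωL = 1540 Ω
X_C = 1/(ωC) = 77.6 Ω
Net reactance X = X_L − X_C = 1460 Ω
Z = 519 + j1460 Ω
|Z| = √(519² + 1460²) = 1550 Ω
I = V/|Z| = 1.76/1550 = 1.13 mA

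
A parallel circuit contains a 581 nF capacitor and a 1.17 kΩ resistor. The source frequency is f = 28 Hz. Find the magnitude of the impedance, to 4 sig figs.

ω = 2πf = 175.9 rad/s
X_C = 1/(ωC) = 9783 Ω
Parallel: admittances add. Y = 1/R + jωC
Y = (0.0008547 + j0.0001022) S
|Y| = 0.0008608 S → |Z| = 1/|Y| = 1162 Ω, ∠Z = −∠Y = -6.820°

1162 Ω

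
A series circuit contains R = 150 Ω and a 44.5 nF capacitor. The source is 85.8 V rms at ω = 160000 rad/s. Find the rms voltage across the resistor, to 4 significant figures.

62.63 V

X_C = 1/(ωC) = 140.4 Ω
Z = 150.0 − j140.4 Ω
|Z| = √(150.0² + 140.4²) = 205.5 Ω
I = V/|Z| = 417.5 mA
V_R = I·|Z_R| = 0.4175 × 150.0 = 62.63 V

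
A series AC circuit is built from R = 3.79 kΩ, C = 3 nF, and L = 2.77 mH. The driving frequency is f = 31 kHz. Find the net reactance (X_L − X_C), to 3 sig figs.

-1170 Ω

ω = 2πf = 194800 rad/s
X_L = ωL = 540 Ω
X_C = 1/(ωC) = 1710 Ω
X = 540 − 1710 = -1170 Ω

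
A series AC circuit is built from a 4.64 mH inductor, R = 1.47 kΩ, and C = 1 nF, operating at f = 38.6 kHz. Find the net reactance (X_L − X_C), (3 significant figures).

-3000 Ω

ω = 2πf = 242500 rad/s
X_L = ωL = 1130 Ω
X_C = 1/(ωC) = 4120 Ω
X = 1130 − 4120 = -3000 Ω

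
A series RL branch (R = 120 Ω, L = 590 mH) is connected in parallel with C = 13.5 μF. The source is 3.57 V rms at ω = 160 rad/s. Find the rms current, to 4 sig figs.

19.58 mA

X_L = ωL = 94.40 Ω
X_C = 1/(ωC) = 463.0 Ω
Branch 1 (R+jX_L): Z₁ = 120.0 + j94.40 Ω, |Z₁| = 152.7 Ω
Branch 2 (−jX_C): Z₂ = −j463.0 Ω
Parallel: Z = Z₁Z₂/(Z₁+Z₂), |Z| = 182.4 Ω, ∠Z = 20.16°
I = V/|Z| = 3.57/182.4 = 19.58 mA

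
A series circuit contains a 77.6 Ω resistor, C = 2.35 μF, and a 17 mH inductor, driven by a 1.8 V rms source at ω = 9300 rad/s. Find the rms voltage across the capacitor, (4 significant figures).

X_L = ωL = 158.1 Ω
X_C = 1/(ωC) = 45.76 Ω
Net reactance X = X_L − X_C = 112.3 Ω
Z = 77.60 + j112.3 Ω
|Z| = √(77.60² + 112.3²) = 136.5 Ω
I = V/|Z| = 13.18 mA
V_C = I·|Z_C| = 0.01318 × 45.76 = 0.6032 V

0.6032 V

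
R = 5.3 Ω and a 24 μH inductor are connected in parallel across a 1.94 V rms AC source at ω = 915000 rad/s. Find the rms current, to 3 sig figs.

377 mA

X_L = ωL = 22.0 Ω
Parallel: admittances add. Y = 1/R + 1/(jωL)
Y = (0.189 − j0.0455) S
|Y| = 0.194 S → |Z| = 1/|Y| = 5.15 Ω, ∠Z = −∠Y = 13.6°
I = V/|Z| = 1.94/5.15 = 377 mA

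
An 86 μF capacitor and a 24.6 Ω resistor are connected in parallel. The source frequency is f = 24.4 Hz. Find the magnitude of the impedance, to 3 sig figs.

ω = 2πf = 153.3 rad/s
X_C = 1/(ωC) = 75.8 Ω
Parallel: admittances add. Y = 1/R + jωC
Y = (0.0407 + j0.0132) S
|Y| = 0.0427 S → |Z| = 1/|Y| = 23.4 Ω, ∠Z = −∠Y = -18.0°

23.4 Ω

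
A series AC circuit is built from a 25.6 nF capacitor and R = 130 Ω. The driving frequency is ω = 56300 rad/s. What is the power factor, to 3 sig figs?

0.184

X_C = 1/(ωC) = 694 Ω
Z = 130 − j694 Ω
|Z| = √(130² + 694²) = 706 Ω
∠Z = arctan(-694/130) = -79.4°
cos φ = cos(-79.4°) = 0.184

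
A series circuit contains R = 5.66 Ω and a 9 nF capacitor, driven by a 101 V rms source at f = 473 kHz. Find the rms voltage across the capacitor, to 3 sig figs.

99.9 V

ω = 2πf = 2.972e+06 rad/s
X_C = 1/(ωC) = 37.4 Ω
Z = 5.66 − j37.4 Ω
|Z| = √(5.66² + 37.4²) = 37.8 Ω
I = V/|Z| = 2.67 A
V_C = I·|Z_C| = 2.67 × 37.4 = 99.9 V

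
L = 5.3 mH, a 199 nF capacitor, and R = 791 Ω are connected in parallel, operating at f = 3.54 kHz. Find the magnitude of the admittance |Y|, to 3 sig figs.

ω = 2πf = 22240 rad/s
X_L = ωL = 118 Ω
X_C = 1/(ωC) = 226 Ω
Parallel: admittances add. Y = 1/R + 1/(jωL) + jωC
Y = (0.00126 − j0.00406) S
|Y| = 0.00425 S → |Z| = 1/|Y| = 235 Ω, ∠Z = −∠Y = 72.7°

4.25 mS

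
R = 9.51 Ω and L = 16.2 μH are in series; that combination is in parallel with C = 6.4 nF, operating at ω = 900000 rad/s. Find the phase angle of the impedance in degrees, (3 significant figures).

X_L = ωL = 14.6 Ω
X_C = 1/(ωC) = 174 Ω
Branch 1 (R+jX_L): Z₁ = 9.51 + j14.6 Ω, |Z₁| = 17.4 Ω
Branch 2 (−jX_C): Z₂ = −j174 Ω
Parallel: Z = Z₁Z₂/(Z₁+Z₂), |Z| = 19.0 Ω, ∠Z = 53.5°

53.5°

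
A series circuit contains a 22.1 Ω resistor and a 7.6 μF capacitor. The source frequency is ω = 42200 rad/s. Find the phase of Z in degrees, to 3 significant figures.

X_C = 1/(ωC) = 3.12 Ω
Z = 22.1 − j3.12 Ω
|Z| = √(22.1² + 3.12²) = 22.3 Ω
∠Z = arctan(-3.12/22.1) = -8.03°

-8.03°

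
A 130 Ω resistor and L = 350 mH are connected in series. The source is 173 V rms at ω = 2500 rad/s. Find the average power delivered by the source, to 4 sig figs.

X_L = ωL = 875.0 Ω
Z = 130.0 + j875.0 Ω
|Z| = √(130.0² + 875.0²) = 884.6 Ω
∠Z = arctan(875.0/130.0) = 81.55°
I = V/|Z| = 195.6 mA
P = VI cos φ = 173 × 0.1956 × cos(81.55°) = 4.972 W

4.972 W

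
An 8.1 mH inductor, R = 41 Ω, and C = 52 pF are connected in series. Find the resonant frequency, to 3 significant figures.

ω₀ = 1/√(LC) = 1/√(0.0081 × 5.2e-11) = 1.541e+06 rad/s
f₀ = ω₀/(2π) = 245 kHz

245 kHz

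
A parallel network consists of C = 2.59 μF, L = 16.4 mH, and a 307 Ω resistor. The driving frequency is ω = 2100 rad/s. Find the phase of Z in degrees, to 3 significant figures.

X_L = ωL = 34.4 Ω
X_C = 1/(ωC) = 184 Ω
Parallel: admittances add. Y = 1/R + 1/(jωL) + jωC
Y = (0.00326 − j0.0236) S
|Y| = 0.0238 S → |Z| = 1/|Y| = 42.0 Ω, ∠Z = −∠Y = 82.1°

82.1°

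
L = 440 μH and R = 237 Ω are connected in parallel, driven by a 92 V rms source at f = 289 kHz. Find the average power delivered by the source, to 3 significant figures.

ω = 2πf = 1.816e+06 rad/s
X_L = ωL = 799 Ω
Parallel: admittances add. Y = 1/R + 1/(jωL)
Y = (0.00422 − j0.00125) S
|Y| = 0.00440 S → |Z| = 1/|Y| = 227 Ω, ∠Z = −∠Y = 16.5°
I = V/|Z| = 405 mA
P = VI cos φ = 92 × 0.405 × cos(16.5°) = 35.7 W

35.7 W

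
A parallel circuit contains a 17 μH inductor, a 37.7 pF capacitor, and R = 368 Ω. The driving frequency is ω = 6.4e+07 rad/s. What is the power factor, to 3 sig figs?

X_L = ωL = 1090 Ω
X_C = 1/(ωC) = 414 Ω
Parallel: admittances add. Y = 1/R + 1/(jωL) + jωC
Y = (0.00272 + j0.00149) S
|Y| = 0.00310 S → |Z| = 1/|Y| = 322 Ω, ∠Z = −∠Y = -28.8°
cos φ = cos(-28.8°) = 0.876

0.876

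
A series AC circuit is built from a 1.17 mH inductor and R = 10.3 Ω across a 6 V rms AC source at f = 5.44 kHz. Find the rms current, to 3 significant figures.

145 mA

ω = 2πf = 34180 rad/s
X_L = ωL = 40.0 Ω
Z = 10.3 + j40.0 Ω
|Z| = √(10.3² + 40.0²) = 41.3 Ω
I = V/|Z| = 6/41.3 = 145 mA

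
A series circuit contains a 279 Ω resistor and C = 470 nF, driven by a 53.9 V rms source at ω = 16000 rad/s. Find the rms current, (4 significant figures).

174.4 mA

X_C = 1/(ωC) = 133.0 Ω
Z = 279.0 − j133.0 Ω
|Z| = √(279.0² + 133.0²) = 309.1 Ω
I = V/|Z| = 53.9/309.1 = 174.4 mA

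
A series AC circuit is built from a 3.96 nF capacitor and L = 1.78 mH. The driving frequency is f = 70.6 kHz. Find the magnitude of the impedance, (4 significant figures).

ω = 2πf = 443600 rad/s
X_L = ωL = 789.6 Ω
X_C = 1/(ωC) = 569.3 Ω
Net reactance X = X_L − X_C = 220.3 Ω
Z = j220.3 Ω
|Z| = √(0² + 220.3²) = 220.3 Ω

220.3 Ω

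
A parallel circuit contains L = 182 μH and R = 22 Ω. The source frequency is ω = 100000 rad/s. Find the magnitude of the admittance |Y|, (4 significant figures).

71.31 mS

X_L = ωL = 18.20 Ω
Parallel: admittances add. Y = 1/R + 1/(jωL)
Y = (0.04545 − j0.05495) S
|Y| = 0.07131 S → |Z| = 1/|Y| = 14.02 Ω, ∠Z = −∠Y = 50.40°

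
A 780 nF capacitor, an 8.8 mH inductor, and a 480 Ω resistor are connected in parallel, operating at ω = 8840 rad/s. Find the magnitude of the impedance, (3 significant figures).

X_L = ωL = 77.8 Ω
X_C = 1/(ωC) = 145 Ω
Parallel: admittances add. Y = 1/R + 1/(jωL) + jωC
Y = (0.00208 − j0.00596) S
|Y| = 0.00631 S → |Z| = 1/|Y| = 158 Ω, ∠Z = −∠Y = 70.7°

158 Ω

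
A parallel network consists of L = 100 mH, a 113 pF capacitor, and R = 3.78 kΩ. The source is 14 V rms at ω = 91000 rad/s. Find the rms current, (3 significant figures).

3.96 mA

X_L = ωL = 9100 Ω
X_C = 1/(ωC) = 97200 Ω
Parallel: admittances add. Y = 1/R + 1/(jωL) + jωC
Y = (0.000265 − j9.96e-05) S
|Y| = 0.000283 S → |Z| = 1/|Y| = 3540 Ω, ∠Z = −∠Y = 20.6°
I = V/|Z| = 14/3540 = 3.96 mA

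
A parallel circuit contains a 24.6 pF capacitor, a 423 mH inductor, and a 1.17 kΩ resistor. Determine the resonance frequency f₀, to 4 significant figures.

49.34 kHz

ω₀ = 1/√(LC) = 1/√(0.423 × 2.46e-11) = 310000 rad/s
f₀ = ω₀/(2π) = 49.34 kHz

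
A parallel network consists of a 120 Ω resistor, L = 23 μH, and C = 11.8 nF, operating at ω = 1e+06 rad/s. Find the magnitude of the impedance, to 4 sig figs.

X_L = ωL = 23.00 Ω
X_C = 1/(ωC) = 84.75 Ω
Parallel: admittances add. Y = 1/R + 1/(jωL) + jωC
Y = (0.008333 − j0.03168) S
|Y| = 0.03276 S → |Z| = 1/|Y| = 30.53 Ω, ∠Z = −∠Y = 75.26°

30.53 Ω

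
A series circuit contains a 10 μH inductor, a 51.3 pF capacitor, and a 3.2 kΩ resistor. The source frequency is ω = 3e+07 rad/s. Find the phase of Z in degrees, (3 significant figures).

X_L = ωL = 300 Ω
X_C = 1/(ωC) = 650 Ω
Net reactance X = X_L − X_C = -350 Ω
Z = 3200 − j350 Ω
|Z| = √(3200² + 350²) = 3220 Ω
∠Z = arctan(-350/3200) = -6.24°

-6.24°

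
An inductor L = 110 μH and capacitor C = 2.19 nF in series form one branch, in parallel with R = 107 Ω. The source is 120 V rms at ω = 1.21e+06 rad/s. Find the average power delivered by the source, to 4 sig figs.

X_L = ωL = 133.1 Ω
X_C = 1/(ωC) = 377.4 Ω
Branch 1: Z₁ = R = 107.0 Ω
Branch 2 (series LC): Z₂ = j(X_L − X_C) = −j244.3 Ω
Parallel: Z = Z₁Z₂/(Z₁+Z₂), |Z| = 98.01 Ω, ∠Z = -23.66°
I = V/|Z| = 1.224 A
P = VI cos φ = 120 × 1.224 × cos(-23.66°) = 134.6 W

134.6 W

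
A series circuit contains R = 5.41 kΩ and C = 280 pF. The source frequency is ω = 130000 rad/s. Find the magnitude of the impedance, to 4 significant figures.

28000 Ω

X_C = 1/(ωC) = 27470 Ω
Z = 5410 − j27470 Ω
|Z| = √(5410² + 27470²) = 28000 Ω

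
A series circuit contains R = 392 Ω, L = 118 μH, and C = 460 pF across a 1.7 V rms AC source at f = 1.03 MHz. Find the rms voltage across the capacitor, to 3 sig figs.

ω = 2πf = 6.472e+06 rad/s
X_L = ωL = 764 Ω
X_C = 1/(ωC) = 336 Ω
Net reactance X = X_L − X_C = 428 Ω
Z = 392 + j428 Ω
|Z| = √(392² + 428²) = 580 Ω
I = V/|Z| = 2.93 mA
V_C = I·|Z_C| = 0.00293 × 336 = 0.984 V

0.984 V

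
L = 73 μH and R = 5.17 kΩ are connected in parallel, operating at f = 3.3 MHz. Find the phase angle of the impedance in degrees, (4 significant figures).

ω = 2πf = 2.073e+07 rad/s
X_L = ωL = 1514 Ω
Parallel: admittances add. Y = 1/R + 1/(jωL)
Y = (0.0001934 − j0.0006607) S
|Y| = 0.0006884 S → |Z| = 1/|Y| = 1453 Ω, ∠Z = −∠Y = 73.68°

73.68°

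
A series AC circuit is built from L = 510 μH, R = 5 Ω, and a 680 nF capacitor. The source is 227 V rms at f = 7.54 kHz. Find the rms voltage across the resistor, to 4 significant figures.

ω = 2πf = 47380 rad/s
X_L = ωL = 24.16 Ω
X_C = 1/(ωC) = 31.04 Ω
Net reactance X = X_L − X_C = -6.880 Ω
Z = 5.000 − j6.880 Ω
|Z| = √(5.000² + 6.880²) = 8.505 Ω
I = V/|Z| = 26.69 A
V_R = I·|Z_R| = 26.69 × 5.000 = 133.5 V

133.5 V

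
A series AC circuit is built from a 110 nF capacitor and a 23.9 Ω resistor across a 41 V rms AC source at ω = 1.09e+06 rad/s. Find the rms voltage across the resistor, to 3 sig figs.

38.7 V

X_C = 1/(ωC) = 8.34 Ω
Z = 23.9 − j8.34 Ω
|Z| = √(23.9² + 8.34²) = 25.3 Ω
I = V/|Z| = 1.62 A
V_R = I·|Z_R| = 1.62 × 23.9 = 38.7 V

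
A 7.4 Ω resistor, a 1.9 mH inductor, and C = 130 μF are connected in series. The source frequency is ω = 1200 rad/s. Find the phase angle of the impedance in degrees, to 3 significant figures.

-29.2°

X_L = ωL = 2.28 Ω
X_C = 1/(ωC) = 6.41 Ω
Net reactance X = X_L − X_C = -4.13 Ω
Z = 7.40 − j4.13 Ω
|Z| = √(7.40² + 4.13²) = 8.47 Ω
∠Z = arctan(-4.13/7.40) = -29.2°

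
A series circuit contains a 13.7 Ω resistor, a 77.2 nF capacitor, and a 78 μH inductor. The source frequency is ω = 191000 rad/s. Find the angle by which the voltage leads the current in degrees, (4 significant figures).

X_L = ωL = 14.90 Ω
X_C = 1/(ωC) = 67.82 Ω
Net reactance X = X_L − X_C = -52.92 Ω
Z = 13.70 − j52.92 Ω
|Z| = √(13.70² + 52.92²) = 54.67 Ω
∠Z = arctan(-52.92/13.70) = -75.49°

-75.49°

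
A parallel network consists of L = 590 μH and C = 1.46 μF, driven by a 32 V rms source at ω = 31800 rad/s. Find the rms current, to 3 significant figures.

X_L = ωL = 18.8 Ω
X_C = 1/(ωC) = 21.5 Ω
Parallel: admittances add. Y = 1/(jωL) + jωC
Y = (0 − j0.00687) S
|Y| = 0.00687 S → |Z| = 1/|Y| = 146 Ω, ∠Z = −∠Y = 90.0°
I = V/|Z| = 32/146 = 220 mA

220 mA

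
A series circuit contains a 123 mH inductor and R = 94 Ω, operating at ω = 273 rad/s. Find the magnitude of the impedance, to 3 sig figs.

99.8 Ω

X_L = ωL = 33.6 Ω
Z = 94.0 + j33.6 Ω
|Z| = √(94.0² + 33.6²) = 99.8 Ω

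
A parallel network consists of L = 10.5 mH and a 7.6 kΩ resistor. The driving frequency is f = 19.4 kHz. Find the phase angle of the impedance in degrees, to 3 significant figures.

ω = 2πf = 121900 rad/s
X_L = ωL = 1280 Ω
Parallel: admittances add. Y = 1/R + 1/(jωL)
Y = (0.000132 − j0.000781) S
|Y| = 0.000792 S → |Z| = 1/|Y| = 1260 Ω, ∠Z = −∠Y = 80.4°

80.4°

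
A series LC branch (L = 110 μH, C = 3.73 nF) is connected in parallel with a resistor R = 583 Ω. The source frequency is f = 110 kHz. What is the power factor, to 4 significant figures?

ω = 2πf = 691200 rad/s
X_L = ωL = 76.03 Ω
X_C = 1/(ωC) = 387.9 Ω
Branch 1: Z₁ = R = 583.0 Ω
Branch 2 (series LC): Z₂ = j(X_L − X_C) = −j311.9 Ω
Parallel: Z = Z₁Z₂/(Z₁+Z₂), |Z| = 275.0 Ω, ∠Z = -61.86°
cos φ = cos(-61.86°) = 0.4717

0.4717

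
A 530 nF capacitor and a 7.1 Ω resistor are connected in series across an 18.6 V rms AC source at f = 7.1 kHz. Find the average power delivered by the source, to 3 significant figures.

1.34 W

ω = 2πf = 44610 rad/s
X_C = 1/(ωC) = 42.3 Ω
Z = 7.10 − j42.3 Ω
|Z| = √(7.10² + 42.3²) = 42.9 Ω
∠Z = arctan(-42.3/7.10) = -80.5°
I = V/|Z| = 434 mA
P = VI cos φ = 18.6 × 0.434 × cos(-80.5°) = 1.34 W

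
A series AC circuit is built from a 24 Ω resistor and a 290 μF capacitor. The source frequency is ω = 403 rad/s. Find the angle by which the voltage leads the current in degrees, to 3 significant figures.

X_C = 1/(ωC) = 8.56 Ω
Z = 24.0 − j8.56 Ω
|Z| = √(24.0² + 8.56²) = 25.5 Ω
∠Z = arctan(-8.56/24.0) = -19.6°

-19.6°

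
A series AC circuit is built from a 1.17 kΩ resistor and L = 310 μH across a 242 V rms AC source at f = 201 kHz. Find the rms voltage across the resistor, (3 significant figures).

229 V

ω = 2πf = 1.263e+06 rad/s
X_L = ωL = 392 Ω
Z = 1170 + j392 Ω
|Z| = √(1170² + 392²) = 1230 Ω
I = V/|Z| = 196 mA
V_R = I·|Z_R| = 0.196 × 1170 = 229 V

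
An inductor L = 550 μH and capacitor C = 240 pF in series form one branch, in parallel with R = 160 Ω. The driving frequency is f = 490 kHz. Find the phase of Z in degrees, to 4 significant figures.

25.20°

ω = 2πf = 3.079e+06 rad/s
X_L = ωL = 1693 Ω
X_C = 1/(ωC) = 1353 Ω
Branch 1: Z₁ = R = 160.0 Ω
Branch 2 (series LC): Z₂ = j(X_L − X_C) = j340.0 Ω
Parallel: Z = Z₁Z₂/(Z₁+Z₂), |Z| = 144.8 Ω, ∠Z = 25.20°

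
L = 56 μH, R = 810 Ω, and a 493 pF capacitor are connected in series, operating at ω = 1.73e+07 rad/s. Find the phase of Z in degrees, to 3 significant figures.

46.4°

X_L = ωL = 969 Ω
X_C = 1/(ωC) = 117 Ω
Net reactance X = X_L − X_C = 852 Ω
Z = 810 + j852 Ω
|Z| = √(810² + 852²) = 1180 Ω
∠Z = arctan(852/810) = 46.4°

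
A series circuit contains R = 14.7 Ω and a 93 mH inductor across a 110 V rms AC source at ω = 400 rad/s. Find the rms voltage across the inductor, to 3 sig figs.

X_L = ωL = 37.2 Ω
Z = 14.7 + j37.2 Ω
|Z| = √(14.7² + 37.2²) = 40.0 Ω
I = V/|Z| = 2.75 A
V_L = I·|Z_L| = 2.75 × 37.2 = 102 V

102 V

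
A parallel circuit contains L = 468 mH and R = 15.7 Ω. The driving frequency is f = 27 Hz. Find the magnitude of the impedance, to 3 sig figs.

ω = 2πf = 169.6 rad/s
X_L = ωL = 79.4 Ω
Parallel: admittances add. Y = 1/R + 1/(jωL)
Y = (0.0637 − j0.0126) S
|Y| = 0.0649 S → |Z| = 1/|Y| = 15.4 Ω, ∠Z = −∠Y = 11.2°

15.4 Ω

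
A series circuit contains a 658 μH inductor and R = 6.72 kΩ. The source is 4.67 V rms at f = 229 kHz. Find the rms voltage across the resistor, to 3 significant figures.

4.62 V

ω = 2πf = 1.439e+06 rad/s
X_L = ωL = 947 Ω
Z = 6720 + j947 Ω
|Z| = √(6720² + 947²) = 6790 Ω
I = V/|Z| = 688 μA
V_R = I·|Z_R| = 0.000688 × 6720 = 4.62 V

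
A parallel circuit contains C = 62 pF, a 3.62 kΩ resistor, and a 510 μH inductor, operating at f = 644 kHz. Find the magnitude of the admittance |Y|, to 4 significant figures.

ω = 2πf = 4.046e+06 rad/s
X_L = ωL = 2064 Ω
X_C = 1/(ωC) = 3986 Ω
Parallel: admittances add. Y = 1/R + 1/(jωL) + jωC
Y = (0.0002762 − j0.0002337) S
|Y| = 0.0003618 S → |Z| = 1/|Y| = 2764 Ω, ∠Z = −∠Y = 40.23°

361.8 μS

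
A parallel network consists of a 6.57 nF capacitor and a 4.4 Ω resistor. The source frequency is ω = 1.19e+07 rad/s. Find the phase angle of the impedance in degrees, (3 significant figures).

X_C = 1/(ωC) = 12.8 Ω
Parallel: admittances add. Y = 1/R + jωC
Y = (0.227 + j0.0782) S
|Y| = 0.240 S → |Z| = 1/|Y| = 4.16 Ω, ∠Z = −∠Y = -19.0°

-19.0°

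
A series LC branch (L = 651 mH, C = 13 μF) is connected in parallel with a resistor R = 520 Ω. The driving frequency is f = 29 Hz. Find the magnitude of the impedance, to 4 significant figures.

262.1 Ω

ω = 2πf = 182.2 rad/s
X_L = ωL = 118.6 Ω
X_C = 1/(ωC) = 422.2 Ω
Branch 1: Z₁ = R = 520.0 Ω
Branch 2 (series LC): Z₂ = j(X_L − X_C) = −j303.5 Ω
Parallel: Z = Z₁Z₂/(Z₁+Z₂), |Z| = 262.1 Ω, ∠Z = -59.73°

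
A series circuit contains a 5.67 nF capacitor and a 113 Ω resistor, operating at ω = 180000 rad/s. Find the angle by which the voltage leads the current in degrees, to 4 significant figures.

-83.42°

X_C = 1/(ωC) = 979.8 Ω
Z = 113.0 − j979.8 Ω
|Z| = √(113.0² + 979.8²) = 986.3 Ω
∠Z = arctan(-979.8/113.0) = -83.42°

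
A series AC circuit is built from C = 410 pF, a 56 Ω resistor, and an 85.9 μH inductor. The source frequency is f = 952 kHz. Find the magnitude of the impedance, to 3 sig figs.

ω = 2πf = 5.982e+06 rad/s
X_L = ωL = 514 Ω
X_C = 1/(ωC) = 408 Ω
Net reactance X = X_L − X_C = 106 Ω
Z = 56.0 + j106 Ω
|Z| = √(56.0² + 106²) = 120 Ω

120 Ω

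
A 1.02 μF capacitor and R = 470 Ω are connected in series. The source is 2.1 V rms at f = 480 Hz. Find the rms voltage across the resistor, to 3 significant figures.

1.73 V

ω = 2πf = 3016 rad/s
X_C = 1/(ωC) = 325 Ω
Z = 470 − j325 Ω
|Z| = √(470² + 325²) = 571 Ω
I = V/|Z| = 3.67 mA
V_R = I·|Z_R| = 0.00367 × 470 = 1.73 V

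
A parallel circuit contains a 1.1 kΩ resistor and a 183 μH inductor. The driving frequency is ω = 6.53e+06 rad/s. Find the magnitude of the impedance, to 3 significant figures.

809 Ω

X_L = ωL = 1190 Ω
Parallel: admittances add. Y = 1/R + 1/(jωL)
Y = (0.000909 − j0.000837) S
|Y| = 0.00124 S → |Z| = 1/|Y| = 809 Ω, ∠Z = −∠Y = 42.6°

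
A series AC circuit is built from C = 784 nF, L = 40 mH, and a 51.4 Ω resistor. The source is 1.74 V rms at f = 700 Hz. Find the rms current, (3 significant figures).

13.9 mA

ω = 2πf = 4398 rad/s
X_L = ωL = 176 Ω
X_C = 1/(ωC) = 290 Ω
Net reactance X = X_L − X_C = -114 Ω
Z = 51.4 − j114 Ω
|Z| = √(51.4² + 114²) = 125 Ω
I = V/|Z| = 1.74/125 = 13.9 mA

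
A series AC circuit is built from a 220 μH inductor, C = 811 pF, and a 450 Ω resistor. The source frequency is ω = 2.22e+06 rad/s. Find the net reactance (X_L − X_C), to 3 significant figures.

-67.0 Ω

X_L = ωL = 488 Ω
X_C = 1/(ωC) = 555 Ω
X = 488 − 555 = -67.0 Ω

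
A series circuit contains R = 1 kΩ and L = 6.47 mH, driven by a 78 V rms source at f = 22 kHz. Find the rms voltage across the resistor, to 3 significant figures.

ω = 2πf = 138200 rad/s
X_L = ωL = 894 Ω
Z = 1000 + j894 Ω
|Z| = √(1000² + 894²) = 1340 Ω
I = V/|Z| = 58.1 mA
V_R = I·|Z_R| = 0.0581 × 1000 = 58.1 V

58.1 V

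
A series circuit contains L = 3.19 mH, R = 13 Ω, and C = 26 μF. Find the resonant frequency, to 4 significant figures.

ω₀ = 1/√(LC) = 1/√(0.00319 × 2.6e-05) = 3472 rad/s
f₀ = ω₀/(2π) = 552.6 Hz

552.6 Hz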